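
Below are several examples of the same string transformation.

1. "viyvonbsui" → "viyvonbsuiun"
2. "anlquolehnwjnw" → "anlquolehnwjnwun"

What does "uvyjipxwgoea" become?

uvyjipxwgoeaun

Looking at the pairs, the operation is to append "un".
For "uvyjipxwgoea" the result is "uvyjipxwgoeaun".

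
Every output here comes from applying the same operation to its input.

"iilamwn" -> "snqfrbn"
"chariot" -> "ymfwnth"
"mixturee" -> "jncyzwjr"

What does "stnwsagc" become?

hysbxflx

The transformation: swap the first and last characters, then shift every letter 5 places forward in the alphabet (wrapping around).
"stnwsagc" → "ctnwsags" → "hysbxflx".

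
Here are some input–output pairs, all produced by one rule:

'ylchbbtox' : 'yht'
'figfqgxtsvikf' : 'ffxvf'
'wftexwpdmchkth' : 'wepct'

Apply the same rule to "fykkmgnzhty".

fknt

Looking at the pairs, the operation is to keep one character in every 3, starting at position 1 (positions 1st, 4th, 7th, ...).
So "fykkmgnzhty" becomes "fknt".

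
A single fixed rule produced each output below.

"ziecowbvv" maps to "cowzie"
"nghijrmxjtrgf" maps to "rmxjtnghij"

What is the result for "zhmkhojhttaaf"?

Rule — delete the last 3 characters, then swap the front and back halves of the string.
Applying both steps to "zhmkhojhttaaf": "zhmkhojhtt", then "ojhttzhmkh".

ojhttzhmkh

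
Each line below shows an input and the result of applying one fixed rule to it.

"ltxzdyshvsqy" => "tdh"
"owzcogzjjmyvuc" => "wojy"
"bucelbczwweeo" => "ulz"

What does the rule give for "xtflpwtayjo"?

tpa

In each case the input is transformed by: delete the last 3 characters, then keep one character in every 3, starting at position 2 (positions 2nd, 5th, 8th, ...).
For "xtflpwtayjo", step one produces "xtflpwta"; step two turns that into "tpa".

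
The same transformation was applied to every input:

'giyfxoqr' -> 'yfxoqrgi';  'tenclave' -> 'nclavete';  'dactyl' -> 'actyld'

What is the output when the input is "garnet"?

arnetg

The transformation: swap the front and back halves of the string, then move the last 2 characters to the front (rotate right by 2).
Applying both steps to "garnet": "netgar", then "arnetg".
(Check on "tenclave": → "lavetenc" → "nclavete" ✓)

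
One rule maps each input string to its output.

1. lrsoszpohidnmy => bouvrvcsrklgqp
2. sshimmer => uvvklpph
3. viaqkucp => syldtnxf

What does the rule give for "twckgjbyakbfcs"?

Each output is the input with this applied: shift every letter 3 places forward in the alphabet (wrapping around), then move the last character to the front.
Applying both steps to "twckgjbyakbfcs": "wzfnjmebdneifv", then "vwzfnjmebdneif".

vwzfnjmebdneif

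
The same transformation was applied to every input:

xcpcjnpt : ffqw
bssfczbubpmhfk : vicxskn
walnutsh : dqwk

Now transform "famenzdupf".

The pattern: keep every other character starting from the second (positions 2nd, 4th, 6th, ...), then shift every letter 3 places forward in the alphabet (wrapping around).
On "famenzdupf": the first step gives "aezuf", and the second then gives "dhcxi".

dhcxi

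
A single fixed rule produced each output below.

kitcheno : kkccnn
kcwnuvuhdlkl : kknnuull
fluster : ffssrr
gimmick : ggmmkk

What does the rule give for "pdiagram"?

ppaaaa

Rule — keep one character in every 3, starting at position 1 (positions 1st, 4th, 7th, ...), then double every character.
On "pdiagram": the first step gives "paa", and the second then gives "ppaaaa".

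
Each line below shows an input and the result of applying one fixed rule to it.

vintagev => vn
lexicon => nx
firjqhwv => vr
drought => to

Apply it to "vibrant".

The pattern: move the last 3 characters to the front (rotate right by 3), then keep one character in every 3, starting at position 3 (positions 3rd, 6th, 9th, ...).
Starting from "vibrant": after the first operation, "antvibr"; after the second, "tb".

tb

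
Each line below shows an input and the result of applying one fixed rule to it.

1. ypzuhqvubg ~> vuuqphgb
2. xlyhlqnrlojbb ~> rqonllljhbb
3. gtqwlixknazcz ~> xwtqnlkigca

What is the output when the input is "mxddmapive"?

pmmiedda

The pattern: sort the characters into reverse alphabetical order, then delete the first 2 characters.
Doing the same to "mxddmapive": "pmmiedda".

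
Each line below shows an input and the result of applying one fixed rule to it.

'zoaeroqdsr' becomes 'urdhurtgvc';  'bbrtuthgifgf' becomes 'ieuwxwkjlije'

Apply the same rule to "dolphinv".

What's happening: shift every letter 3 places forward in the alphabet (wrapping around), then swap the first and last characters.
Applying both steps to "dolphinv": "grosklqy", then "yrosklqg".

yrosklqg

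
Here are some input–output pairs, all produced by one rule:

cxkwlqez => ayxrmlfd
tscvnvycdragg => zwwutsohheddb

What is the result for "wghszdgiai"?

axtjjihheb

Each output is the input with this applied: sort the characters into reverse alphabetical order, then shift every letter 1 place forward in the alphabet (wrapping around).
For "wghszdgiai", step one produces "zwsiihggda"; step two turns that into "axtjjihheb".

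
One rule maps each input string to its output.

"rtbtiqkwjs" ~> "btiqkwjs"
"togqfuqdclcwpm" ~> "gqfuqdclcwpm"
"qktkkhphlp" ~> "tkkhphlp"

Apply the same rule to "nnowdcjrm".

In each case the input is transformed by: delete the first 2 characters.
Doing the same to "nnowdcjrm": "owdcjrm".

owdcjrm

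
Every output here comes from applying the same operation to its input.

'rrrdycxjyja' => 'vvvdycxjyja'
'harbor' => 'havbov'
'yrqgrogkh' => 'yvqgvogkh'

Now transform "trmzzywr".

Rule — replace every "r" with "v".
On "trmzzywr" that produces "tvmzzywv".

tvmzzywv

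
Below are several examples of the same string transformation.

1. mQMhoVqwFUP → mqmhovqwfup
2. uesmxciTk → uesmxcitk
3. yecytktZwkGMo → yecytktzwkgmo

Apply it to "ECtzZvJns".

What's happening: convert every letter to lowercase.
So "ECtzZvJns" becomes "ectzzvjns".

ectzzvjns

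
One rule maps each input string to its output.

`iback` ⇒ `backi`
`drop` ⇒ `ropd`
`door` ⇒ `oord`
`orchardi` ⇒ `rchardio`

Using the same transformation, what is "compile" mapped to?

In each case the input is transformed by: move the first character to the end.
Applying that to "compile" gives "ompilec".

ompilec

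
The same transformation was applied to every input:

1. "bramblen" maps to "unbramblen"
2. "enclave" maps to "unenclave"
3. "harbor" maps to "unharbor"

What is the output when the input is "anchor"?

The transformation: prepend "un".
Applying that to "anchor" gives "unanchor".

unanchor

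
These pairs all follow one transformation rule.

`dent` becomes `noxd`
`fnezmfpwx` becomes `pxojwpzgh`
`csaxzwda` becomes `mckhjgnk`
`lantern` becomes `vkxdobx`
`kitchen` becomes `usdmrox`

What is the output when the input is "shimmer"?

crswwob

Each output is the input with this applied: shift every letter 10 places forward in the alphabet (wrapping around).
For "shimmer" the result is "crswwob".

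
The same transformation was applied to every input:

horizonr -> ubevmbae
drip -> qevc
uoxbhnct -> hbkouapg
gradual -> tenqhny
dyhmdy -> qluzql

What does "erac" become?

In each case the input is transformed by: shift every letter 13 places forward in the alphabet (wrapping around) — i.e. ROT13.
Applying that to "erac" gives "renp".

renp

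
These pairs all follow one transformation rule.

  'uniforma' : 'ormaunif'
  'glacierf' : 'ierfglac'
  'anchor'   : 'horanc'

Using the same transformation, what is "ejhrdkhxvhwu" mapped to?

In each case the input is transformed by: swap the front and back halves of the string.
For "ejhrdkhxvhwu" the result is "hxvhwuejhrdk".

hxvhwuejhrdk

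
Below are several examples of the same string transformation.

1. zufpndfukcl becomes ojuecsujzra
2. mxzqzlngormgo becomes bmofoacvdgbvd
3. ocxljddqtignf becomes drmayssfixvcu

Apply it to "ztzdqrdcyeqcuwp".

The rule is to shift every letter 11 places backward in the alphabet (wrapping around).
On "ztzdqrdcyeqcuwp" that produces "oiosfgsrntfrjle".

oiosfgsrntfrjle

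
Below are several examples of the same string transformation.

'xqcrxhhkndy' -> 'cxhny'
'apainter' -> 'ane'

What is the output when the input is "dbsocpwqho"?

In each case the input is transformed by: keep every other character starting from the first (positions 1st, 3rd, 5th, ...), then delete the first character.
Applying both steps to "dbsocpwqho": "dscwh", then "scwh".

scwh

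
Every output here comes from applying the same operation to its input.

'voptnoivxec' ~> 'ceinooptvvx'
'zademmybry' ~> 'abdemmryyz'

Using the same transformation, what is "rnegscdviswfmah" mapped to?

What's happening: sort the characters into alphabetical order.
So "rnegscdviswfmah" becomes "acdefghimnrssvw".

acdefghimnrssvw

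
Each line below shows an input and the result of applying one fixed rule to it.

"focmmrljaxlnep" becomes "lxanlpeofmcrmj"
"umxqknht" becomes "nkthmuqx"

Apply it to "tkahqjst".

The rule is to swap each adjacent pair of characters (1↔2, 3↔4, ...), then swap the front and back halves of the string.
Starting from "tkahqjst": after the first operation, "kthajqts"; after the second, "jqtsktha".

jqtsktha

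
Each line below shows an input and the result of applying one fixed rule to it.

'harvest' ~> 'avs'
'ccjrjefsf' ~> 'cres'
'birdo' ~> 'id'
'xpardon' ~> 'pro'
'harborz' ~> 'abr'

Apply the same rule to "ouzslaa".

usa

Each output is the input with this applied: keep every other character starting from the second (positions 2nd, 4th, 6th, ...).
"ouzslaa" → "usa".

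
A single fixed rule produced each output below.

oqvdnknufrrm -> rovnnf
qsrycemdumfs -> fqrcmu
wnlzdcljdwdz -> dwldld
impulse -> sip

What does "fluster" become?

efu

Each output is the input with this applied: move the last 3 characters to the front (rotate right by 3), then keep every other character starting from the second (positions 2nd, 4th, 6th, ...).
For "fluster", step one produces "terflus"; step two turns that into "efu".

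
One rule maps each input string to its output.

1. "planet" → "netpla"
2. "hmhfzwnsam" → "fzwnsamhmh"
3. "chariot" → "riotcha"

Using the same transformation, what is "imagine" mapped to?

The transformation: move the first 3 characters to the end (rotate left by 3).
On "imagine" that produces "gineima".

gineima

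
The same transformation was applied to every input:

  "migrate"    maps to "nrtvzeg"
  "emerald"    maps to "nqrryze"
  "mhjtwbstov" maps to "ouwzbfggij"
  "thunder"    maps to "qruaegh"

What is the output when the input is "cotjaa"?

The pattern: sort the characters into alphabetical order, then shift every letter 13 places forward in the alphabet (wrapping around) — i.e. ROT13.
Starting from "cotjaa": after the first operation, "aacjot"; after the second, "nnpwbg".

nnpwbg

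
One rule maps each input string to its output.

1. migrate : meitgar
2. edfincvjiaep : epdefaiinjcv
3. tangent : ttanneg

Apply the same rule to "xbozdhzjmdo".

In each case the input is transformed by: take characters alternately from the front and the back (1st, last, 2nd, 2nd-last, ...).
Applying that to "xbozdhzjmdo" gives "xobdomzjdzh".

xobdomzjdzh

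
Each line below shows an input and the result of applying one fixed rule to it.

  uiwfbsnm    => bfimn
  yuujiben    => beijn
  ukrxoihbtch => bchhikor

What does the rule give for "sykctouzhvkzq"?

Rule — sort the characters into alphabetical order, then delete the last 3 characters.
Starting from "sykctouzhvkzq": after the first operation, "chkkoqstuvyzz"; after the second, "chkkoqstuv".

chkkoqstuv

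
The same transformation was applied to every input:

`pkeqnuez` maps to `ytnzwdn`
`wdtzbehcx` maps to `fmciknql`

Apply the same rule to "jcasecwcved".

The pattern: delete the last character, then shift every letter 9 places forward in the alphabet (wrapping around).
Starting from "jcasecwcved": after the first operation, "jcasecwcve"; after the second, "sljbnlflen".

sljbnlflen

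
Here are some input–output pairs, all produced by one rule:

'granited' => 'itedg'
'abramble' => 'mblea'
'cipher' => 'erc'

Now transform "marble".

lem

The pattern: move the first character to the end, then delete the first 3 characters.
"marble" → "lem".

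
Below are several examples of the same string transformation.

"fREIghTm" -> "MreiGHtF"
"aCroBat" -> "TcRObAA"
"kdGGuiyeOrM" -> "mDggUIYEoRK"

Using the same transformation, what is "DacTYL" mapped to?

lACtyd

Looking at the pairs, the operation is to flip the case of every letter, then swap the first and last characters.
For "DacTYL", step one produces "dACtyl"; step two turns that into "lACtyd".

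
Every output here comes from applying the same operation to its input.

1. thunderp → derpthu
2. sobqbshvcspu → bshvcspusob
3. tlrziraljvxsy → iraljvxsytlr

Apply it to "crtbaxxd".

In each case the input is transformed by: move the first 3 characters to the end (rotate left by 3), then delete the first character.
Starting from "crtbaxxd": after the first operation, "baxxdcrt"; after the second, "axxdcrt".

axxdcrt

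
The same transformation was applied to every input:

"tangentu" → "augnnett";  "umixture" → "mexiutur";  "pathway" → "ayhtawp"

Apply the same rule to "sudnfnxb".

ubndnfsx

What's happening: swap the first and last characters, then swap each adjacent pair of characters (1↔2, 3↔4, ...).
Starting from "sudnfnxb": after the first operation, "budnfnxs"; after the second, "ubndnfsx".
(Check on "tangentu": → "uangentt" → "augnnett" ✓)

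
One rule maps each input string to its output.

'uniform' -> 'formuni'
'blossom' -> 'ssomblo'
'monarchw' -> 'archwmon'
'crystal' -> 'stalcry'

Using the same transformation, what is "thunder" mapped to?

The transformation: move the first 3 characters to the end (rotate left by 3).
So "thunder" becomes "nderthu".

nderthu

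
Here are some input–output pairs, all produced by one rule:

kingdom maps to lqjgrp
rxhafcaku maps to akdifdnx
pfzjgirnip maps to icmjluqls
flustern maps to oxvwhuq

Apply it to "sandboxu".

dqgerax

Looking at the pairs, the operation is to delete the first character, then shift every letter 3 places forward in the alphabet (wrapping around).
Applying both steps to "sandboxu": "andboxu", then "dqgerax".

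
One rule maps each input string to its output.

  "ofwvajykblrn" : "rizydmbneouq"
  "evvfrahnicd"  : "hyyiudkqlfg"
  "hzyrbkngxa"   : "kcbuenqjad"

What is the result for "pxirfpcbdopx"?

Looking at the pairs, the operation is to shift every letter 3 places forward in the alphabet (wrapping around).
For "pxirfpcbdopx" the result is "saluisfegrsa".

saluisfegrsa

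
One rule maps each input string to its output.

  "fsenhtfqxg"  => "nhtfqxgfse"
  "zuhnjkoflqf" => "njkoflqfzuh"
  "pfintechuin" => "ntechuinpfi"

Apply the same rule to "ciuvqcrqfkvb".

vqcrqfkvbciu

The pattern: move the first 3 characters to the end (rotate left by 3).
Doing the same to "ciuvqcrqfkvb": "vqcrqfkvbciu".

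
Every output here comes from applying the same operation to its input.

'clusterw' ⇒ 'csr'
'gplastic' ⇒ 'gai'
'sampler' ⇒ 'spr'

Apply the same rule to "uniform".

ufm

The transformation: keep one character in every 3, starting at position 1 (positions 1st, 4th, 7th, ...).
So "uniform" becomes "ufm".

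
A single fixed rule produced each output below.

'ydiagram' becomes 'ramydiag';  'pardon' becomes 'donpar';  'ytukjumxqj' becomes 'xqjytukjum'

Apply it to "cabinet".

netcabi

Rule — move the last 3 characters to the front (rotate right by 3).
Applying that to "cabinet" gives "netcabi".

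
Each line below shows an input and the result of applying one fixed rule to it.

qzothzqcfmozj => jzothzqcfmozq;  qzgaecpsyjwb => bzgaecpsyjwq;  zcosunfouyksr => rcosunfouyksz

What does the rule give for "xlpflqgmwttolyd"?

dlpflqgmwttolyx

What's happening: swap the first and last characters.
Doing the same to "xlpflqgmwttolyd": "dlpflqgmwttolyx".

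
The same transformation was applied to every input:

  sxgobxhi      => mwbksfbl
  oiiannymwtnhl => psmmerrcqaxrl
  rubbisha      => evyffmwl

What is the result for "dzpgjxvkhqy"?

chdtknbzolu

Rule — move the last character to the front, then shift every letter 4 places forward in the alphabet (wrapping around).
On "dzpgjxvkhqy": the first step gives "ydzpgjxvkhq", and the second then gives "chdtknbzolu".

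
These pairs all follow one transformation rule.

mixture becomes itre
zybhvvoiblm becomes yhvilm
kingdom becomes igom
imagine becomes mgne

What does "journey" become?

orey

The transformation: swap each adjacent pair of characters (1↔2, 3↔4, ...), then keep every other character starting from the first (positions 1st, 3rd, 5th, ...).
For "journey", step one produces "ojrueny"; step two turns that into "orey".
(Check on "mixture": → "imtxrue" → "itre" ✓)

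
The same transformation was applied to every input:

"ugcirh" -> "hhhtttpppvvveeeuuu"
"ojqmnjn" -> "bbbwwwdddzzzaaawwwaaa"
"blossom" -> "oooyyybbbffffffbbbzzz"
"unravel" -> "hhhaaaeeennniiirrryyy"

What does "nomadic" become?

Each output is the input with this applied: shift every letter 13 places forward in the alphabet (wrapping around) — i.e. ROT13, then repeat every character 3 times.
Applying both steps to "nomadic": "abznqvp", then "aaabbbzzznnnqqqvvvppp".

aaabbbzzznnnqqqvvvppp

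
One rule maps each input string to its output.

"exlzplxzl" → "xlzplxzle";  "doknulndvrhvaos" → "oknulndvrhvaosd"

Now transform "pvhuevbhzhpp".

What's happening: move the first character to the end.
Applying that to "pvhuevbhzhpp" gives "vhuevbhzhppp".

vhuevbhzhppp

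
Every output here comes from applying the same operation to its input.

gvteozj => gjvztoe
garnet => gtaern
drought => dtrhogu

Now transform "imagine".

iemnaig

The transformation: take characters alternately from the front and the back (1st, last, 2nd, 2nd-last, ...).
"imagine" → "iemnaig".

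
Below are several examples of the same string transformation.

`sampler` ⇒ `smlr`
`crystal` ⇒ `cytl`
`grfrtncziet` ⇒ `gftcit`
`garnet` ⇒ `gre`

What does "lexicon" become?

lxcn

Rule — keep every other character starting from the first (positions 1st, 3rd, 5th, ...).
"lexicon" → "lxcn".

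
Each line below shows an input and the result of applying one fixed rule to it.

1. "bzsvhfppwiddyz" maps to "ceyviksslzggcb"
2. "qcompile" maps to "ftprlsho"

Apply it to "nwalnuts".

zqodxqvw

The transformation: shift every letter 3 places forward in the alphabet (wrapping around), then swap each adjacent pair of characters (1↔2, 3↔4, ...).
On "nwalnuts" that produces "zqodxqvw".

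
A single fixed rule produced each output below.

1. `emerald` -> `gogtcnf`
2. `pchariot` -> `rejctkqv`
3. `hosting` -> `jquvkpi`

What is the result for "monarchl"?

oqpctejn

Each output is the input with this applied: shift every letter 2 places forward in the alphabet (wrapping around).
"monarchl" → "oqpctejn".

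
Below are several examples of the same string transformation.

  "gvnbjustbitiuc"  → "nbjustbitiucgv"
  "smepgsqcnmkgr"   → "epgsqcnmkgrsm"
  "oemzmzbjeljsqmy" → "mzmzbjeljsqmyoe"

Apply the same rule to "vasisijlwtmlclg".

sisijlwtmlclgva

Rule — move the first 2 characters to the end (rotate left by 2).
For "vasisijlwtmlclg" the result is "sisijlwtmlclgva".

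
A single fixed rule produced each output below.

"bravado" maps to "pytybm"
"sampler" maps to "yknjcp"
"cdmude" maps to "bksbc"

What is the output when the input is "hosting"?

mqrgle

The rule is to shift every letter 2 places backward in the alphabet (wrapping around), then delete the first character.
Working it through for "hosting": intermediate "fmqrgle", final "mqrgle".
(Check on "cdmude": → "abksbc" → "bksbc" ✓)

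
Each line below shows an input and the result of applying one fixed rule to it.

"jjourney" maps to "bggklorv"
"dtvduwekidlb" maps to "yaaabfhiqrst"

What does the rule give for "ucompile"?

Looking at the pairs, the operation is to sort the characters into alphabetical order, then shift every letter 3 places backward in the alphabet (wrapping around).
Starting from "ucompile": after the first operation, "ceilmopu"; after the second, "zbfijlmr".

zbfijlmr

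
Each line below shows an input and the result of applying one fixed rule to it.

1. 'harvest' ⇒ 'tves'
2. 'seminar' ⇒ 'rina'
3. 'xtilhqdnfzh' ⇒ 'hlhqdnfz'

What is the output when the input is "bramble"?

embl

The transformation: delete the first 3 characters, then move the last character to the front.
Starting from "bramble": after the first operation, "mble"; after the second, "embl".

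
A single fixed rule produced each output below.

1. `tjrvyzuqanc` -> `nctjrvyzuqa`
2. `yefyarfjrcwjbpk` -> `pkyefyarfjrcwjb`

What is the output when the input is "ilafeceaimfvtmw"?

mwilafeceaimfvt

The rule is to move the last 2 characters to the front (rotate right by 2).
Applying that to "ilafeceaimfvtmw" gives "mwilafeceaimfvt".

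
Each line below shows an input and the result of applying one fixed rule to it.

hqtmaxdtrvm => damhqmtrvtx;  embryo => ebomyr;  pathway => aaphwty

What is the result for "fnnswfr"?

ffnnsrw

What's happening: sort the characters into alphabetical order, then swap each adjacent pair of characters (1↔2, 3↔4, ...).
Applying both steps to "fnnswfr": "ffnnrsw", then "ffnnsrw".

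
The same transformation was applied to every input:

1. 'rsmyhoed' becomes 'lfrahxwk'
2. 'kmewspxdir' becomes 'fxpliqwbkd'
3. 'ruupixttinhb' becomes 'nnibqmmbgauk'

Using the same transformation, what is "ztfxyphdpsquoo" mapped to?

myqriawiljnhhs

The rule is to move the first character to the end, then shift every letter 7 places backward in the alphabet (wrapping around).
Applying that to "ztfxyphdpsquoo" gives "myqriawiljnhhs".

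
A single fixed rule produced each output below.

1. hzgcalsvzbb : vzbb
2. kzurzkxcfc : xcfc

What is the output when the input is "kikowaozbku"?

The pattern: keep only the last 4 characters.
Applying that to "kikowaozbku" gives "zbku".

zbku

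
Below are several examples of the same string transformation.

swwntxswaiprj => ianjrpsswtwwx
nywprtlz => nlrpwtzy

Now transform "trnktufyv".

kfrnttvuy

The pattern: sort the characters into alphabetical order, then swap each adjacent pair of characters (1↔2, 3↔4, ...).
"trnktufyv" → "fknrttuvy" → "kfrnttvuy".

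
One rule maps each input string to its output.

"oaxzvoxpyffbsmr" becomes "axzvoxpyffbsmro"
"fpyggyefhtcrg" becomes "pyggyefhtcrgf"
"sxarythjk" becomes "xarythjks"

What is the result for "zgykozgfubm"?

Rule — move the first character to the end.
So "zgykozgfubm" becomes "gykozgfubmz".

gykozgfubmz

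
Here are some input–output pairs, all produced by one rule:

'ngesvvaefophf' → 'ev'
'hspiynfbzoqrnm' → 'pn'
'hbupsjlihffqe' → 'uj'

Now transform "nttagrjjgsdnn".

tr

The rule is to keep one character in every 3, starting at position 3 (positions 3rd, 6th, 9th, ...), then delete the last 2 characters.
On "nttagrjjgsdnn": the first step gives "trgn", and the second then gives "tr".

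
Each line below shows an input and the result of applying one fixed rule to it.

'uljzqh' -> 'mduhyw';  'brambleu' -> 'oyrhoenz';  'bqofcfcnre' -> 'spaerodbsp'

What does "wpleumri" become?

In each case the input is transformed by: shift every letter 13 places forward in the alphabet (wrapping around) — i.e. ROT13, then swap the front and back halves of the string.
"wpleumri" → "jcyrhzev" → "hzevjcyr".

hzevjcyr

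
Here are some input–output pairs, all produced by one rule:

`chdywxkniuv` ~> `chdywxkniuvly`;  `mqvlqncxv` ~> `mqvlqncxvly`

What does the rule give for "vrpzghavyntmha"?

vrpzghavyntmhaly

Rule — append "ly".
On "vrpzghavyntmha" that produces "vrpzghavyntmhaly".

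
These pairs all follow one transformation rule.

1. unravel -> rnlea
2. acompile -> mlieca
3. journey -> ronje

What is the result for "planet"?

nlea

The rule is to sort the characters into reverse alphabetical order, then delete the first 2 characters.
On "planet" that produces "nlea".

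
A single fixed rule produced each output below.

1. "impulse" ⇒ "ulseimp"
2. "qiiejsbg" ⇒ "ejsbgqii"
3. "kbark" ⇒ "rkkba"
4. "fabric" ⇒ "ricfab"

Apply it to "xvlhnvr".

hnvrxvl

The rule is to move the first 3 characters to the end (rotate left by 3).
For "xvlhnvr" the result is "hnvrxvl".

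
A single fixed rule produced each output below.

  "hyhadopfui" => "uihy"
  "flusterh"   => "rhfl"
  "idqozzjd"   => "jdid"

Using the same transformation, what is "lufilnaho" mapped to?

holu

Rule — move the last 2 characters to the front (rotate right by 2), then keep only the first 4 characters.
Working it through for "lufilnaho": intermediate "holufilna", final "holu".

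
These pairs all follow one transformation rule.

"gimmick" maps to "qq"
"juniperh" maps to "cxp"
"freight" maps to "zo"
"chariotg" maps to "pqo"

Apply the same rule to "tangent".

The transformation: shift every letter 8 places forward in the alphabet (wrapping around), then keep one character in every 3, starting at position 2 (positions 2nd, 5th, 8th, ...).
Starting from "tangent": after the first operation, "bivomvb"; after the second, "im".

im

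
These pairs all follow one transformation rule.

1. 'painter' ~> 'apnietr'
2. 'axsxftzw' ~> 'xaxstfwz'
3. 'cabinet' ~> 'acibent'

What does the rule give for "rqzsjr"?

Each output is the input with this applied: swap each adjacent pair of characters (1↔2, 3↔4, ...).
On "rqzsjr" that produces "qrszrj".

qrszrj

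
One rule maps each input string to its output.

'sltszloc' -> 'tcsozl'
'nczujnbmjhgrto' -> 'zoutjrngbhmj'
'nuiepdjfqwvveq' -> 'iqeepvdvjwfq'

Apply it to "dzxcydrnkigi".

xicgyidkrn

Looking at the pairs, the operation is to delete the first 2 characters, then take characters alternately from the front and the back (1st, last, 2nd, 2nd-last, ...).
For "dzxcydrnkigi", step one produces "xcydrnkigi"; step two turns that into "xicgyidkrn".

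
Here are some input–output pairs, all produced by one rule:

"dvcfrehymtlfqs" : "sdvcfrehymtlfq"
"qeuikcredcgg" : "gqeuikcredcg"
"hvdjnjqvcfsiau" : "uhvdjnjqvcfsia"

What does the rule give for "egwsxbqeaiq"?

qegwsxbqeai

Rule — move the last character to the front.
So "egwsxbqeaiq" becomes "qegwsxbqeai".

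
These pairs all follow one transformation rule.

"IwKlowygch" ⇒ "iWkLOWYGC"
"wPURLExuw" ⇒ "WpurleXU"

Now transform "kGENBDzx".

Rule — flip the case of every letter, then delete the last character.
On "kGENBDzx": the first step gives "KgenbdZX", and the second then gives "KgenbdZ".

KgenbdZ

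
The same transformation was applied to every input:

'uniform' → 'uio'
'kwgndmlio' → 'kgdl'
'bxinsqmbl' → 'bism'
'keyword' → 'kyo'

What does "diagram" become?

dar

Rule — swap each adjacent pair of characters (1↔2, 3↔4, ...), then keep every other character starting from the second (positions 2nd, 4th, 6th, ...).
"diagram" → "idgaarm" → "dar".
(Check on "keyword": → "ekwyrod" → "kyo" ✓)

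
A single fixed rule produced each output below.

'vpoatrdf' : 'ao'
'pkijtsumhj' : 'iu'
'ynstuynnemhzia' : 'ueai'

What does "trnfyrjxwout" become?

The transformation: swap each adjacent pair of characters (1↔2, 3↔4, ...), then keep only the vowels.
On "trnfyrjxwout": the first step gives "rtfnryxjowtu", and the second then gives "ou".
(Check on "ynstuynnemhzia": → "nytsyunnmezhai" → "ueai" ✓)

ou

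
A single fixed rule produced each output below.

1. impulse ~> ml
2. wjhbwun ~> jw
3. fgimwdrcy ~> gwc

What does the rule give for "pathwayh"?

awh

In each case the input is transformed by: keep one character in every 3, starting at position 2 (positions 2nd, 5th, 8th, ...).
For "pathwayh" the result is "awh".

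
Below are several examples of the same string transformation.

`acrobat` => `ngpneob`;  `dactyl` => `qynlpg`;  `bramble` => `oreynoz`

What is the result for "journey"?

The transformation: take characters alternately from the front and the back (1st, last, 2nd, 2nd-last, ...), then shift every letter 13 places forward in the alphabet (wrapping around) — i.e. ROT13.
Starting from "journey": after the first operation, "jyoeunr"; after the second, "wlbrhae".

wlbrhae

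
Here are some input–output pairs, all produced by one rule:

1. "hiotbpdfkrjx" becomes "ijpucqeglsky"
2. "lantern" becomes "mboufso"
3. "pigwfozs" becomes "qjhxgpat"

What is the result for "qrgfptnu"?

rshgquov

In each case the input is transformed by: shift every letter 1 place forward in the alphabet (wrapping around).
For "qrgfptnu" the result is "rshgquov".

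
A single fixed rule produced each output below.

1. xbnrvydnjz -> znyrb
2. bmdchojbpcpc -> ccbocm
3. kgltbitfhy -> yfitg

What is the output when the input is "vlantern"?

nenl

The transformation: reverse the string, then keep every other character starting from the first (positions 1st, 3rd, 5th, ...).
On "vlantern" that produces "nenl".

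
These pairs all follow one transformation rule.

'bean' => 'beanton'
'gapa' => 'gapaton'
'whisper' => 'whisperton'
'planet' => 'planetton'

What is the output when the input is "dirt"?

In each case the input is transformed by: append "ton".
So "dirt" becomes "dirtton".

dirtton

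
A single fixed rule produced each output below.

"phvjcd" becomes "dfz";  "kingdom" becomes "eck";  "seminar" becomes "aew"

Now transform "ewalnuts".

shqo

The pattern: shift every letter 4 places backward in the alphabet (wrapping around), then keep every other character starting from the second (positions 2nd, 4th, 6th, ...).
"ewalnuts" → "aswhjqpo" → "shqo".
(Check on "phvjcd": → "ldrfyz" → "dfz" ✓)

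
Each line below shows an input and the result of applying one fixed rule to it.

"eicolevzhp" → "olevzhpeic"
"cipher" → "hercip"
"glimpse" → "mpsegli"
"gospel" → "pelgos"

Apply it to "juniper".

iperjun

The transformation: move the first 3 characters to the end (rotate left by 3).
For "juniper" the result is "iperjun".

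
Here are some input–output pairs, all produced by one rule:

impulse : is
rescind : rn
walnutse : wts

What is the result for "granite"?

gt

The pattern: swap each adjacent pair of characters (1↔2, 3↔4, ...), then keep one character in every 3, starting at position 2 (positions 2nd, 5th, 8th, ...).
Working it through for "granite": intermediate "rgnatie", final "gt".
(Check on "walnutse": → "awnltues" → "wts" ✓)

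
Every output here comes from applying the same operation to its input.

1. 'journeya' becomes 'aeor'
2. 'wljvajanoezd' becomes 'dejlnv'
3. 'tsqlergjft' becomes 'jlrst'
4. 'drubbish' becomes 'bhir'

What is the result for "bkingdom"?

dkmn

The rule is to keep every other character starting from the second (positions 2nd, 4th, 6th, ...), then sort the characters into alphabetical order.
"bkingdom" → "kndm" → "dkmn".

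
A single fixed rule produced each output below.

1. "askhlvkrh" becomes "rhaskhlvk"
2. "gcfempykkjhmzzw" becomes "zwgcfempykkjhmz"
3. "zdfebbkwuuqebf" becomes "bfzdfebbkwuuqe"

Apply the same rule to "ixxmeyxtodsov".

The pattern: move the last 2 characters to the front (rotate right by 2).
So "ixxmeyxtodsov" becomes "ovixxmeyxtods".

ovixxmeyxtods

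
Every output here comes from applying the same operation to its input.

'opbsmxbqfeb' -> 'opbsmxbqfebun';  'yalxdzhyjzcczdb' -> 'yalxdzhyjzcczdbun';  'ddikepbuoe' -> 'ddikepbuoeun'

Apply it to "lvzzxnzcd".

lvzzxnzcdun

The transformation: append "un".
"lvzzxnzcd" → "lvzzxnzcdun".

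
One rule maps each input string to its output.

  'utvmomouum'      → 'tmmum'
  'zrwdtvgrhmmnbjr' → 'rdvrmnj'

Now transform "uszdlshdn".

sdsd

Looking at the pairs, the operation is to keep every other character starting from the second (positions 2nd, 4th, 6th, ...).
So "uszdlshdn" becomes "sdsd".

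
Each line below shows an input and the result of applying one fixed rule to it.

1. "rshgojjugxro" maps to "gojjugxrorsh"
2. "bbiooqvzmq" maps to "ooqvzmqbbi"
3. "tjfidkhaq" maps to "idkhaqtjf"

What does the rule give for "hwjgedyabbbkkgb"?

The transformation: move the first 3 characters to the end (rotate left by 3).
For "hwjgedyabbbkkgb" the result is "gedyabbbkkgbhwj".

gedyabbbkkgbhwj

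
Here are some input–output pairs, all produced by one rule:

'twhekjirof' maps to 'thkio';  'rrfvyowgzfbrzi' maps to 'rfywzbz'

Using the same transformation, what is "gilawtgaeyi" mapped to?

glwgei

Rule — keep every other character starting from the first (positions 1st, 3rd, 5th, ...).
Applying that to "gilawtgaeyi" gives "glwgei".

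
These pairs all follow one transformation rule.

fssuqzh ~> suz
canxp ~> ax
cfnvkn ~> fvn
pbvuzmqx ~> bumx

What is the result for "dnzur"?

The transformation: keep every other character starting from the second (positions 2nd, 4th, 6th, ...).
For "dnzur" the result is "nu".

nu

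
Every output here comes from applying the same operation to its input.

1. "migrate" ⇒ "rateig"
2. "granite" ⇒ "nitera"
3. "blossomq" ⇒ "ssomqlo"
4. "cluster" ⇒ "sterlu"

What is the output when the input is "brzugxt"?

ugxtrz

In each case the input is transformed by: delete the first character, then move the first 2 characters to the end (rotate left by 2).
On "brzugxt": the first step gives "rzugxt", and the second then gives "ugxtrz".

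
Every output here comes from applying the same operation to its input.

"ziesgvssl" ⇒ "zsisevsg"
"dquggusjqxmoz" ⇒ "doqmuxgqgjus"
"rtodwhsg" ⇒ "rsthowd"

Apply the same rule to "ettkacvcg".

Rule — delete the last character, then take characters alternately from the front and the back (1st, last, 2nd, 2nd-last, ...).
Applying both steps to "ettkacvcg": "ettkacvc", then "ectvtcka".

ectvtcka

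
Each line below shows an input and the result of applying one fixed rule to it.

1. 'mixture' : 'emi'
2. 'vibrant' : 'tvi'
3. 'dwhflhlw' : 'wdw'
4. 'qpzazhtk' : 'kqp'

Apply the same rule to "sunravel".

lsu

Rule — move the first 2 characters to the end (rotate left by 2), then keep only the last 3 characters.
For "sunravel", step one produces "nravelsu"; step two turns that into "lsu".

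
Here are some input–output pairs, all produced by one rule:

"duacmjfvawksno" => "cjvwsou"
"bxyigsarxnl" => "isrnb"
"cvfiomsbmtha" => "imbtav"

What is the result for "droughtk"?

uhkr

The transformation: move the first 2 characters to the end (rotate left by 2), then keep every other character starting from the second (positions 2nd, 4th, 6th, ...).
Working it through for "droughtk": intermediate "oughtkdr", final "uhkr".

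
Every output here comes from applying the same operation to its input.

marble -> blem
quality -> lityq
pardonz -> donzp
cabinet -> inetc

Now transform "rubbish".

bishr

The transformation: move the first 3 characters to the end (rotate left by 3), then delete the last 2 characters.
Applying both steps to "rubbish": "bishrub", then "bishr".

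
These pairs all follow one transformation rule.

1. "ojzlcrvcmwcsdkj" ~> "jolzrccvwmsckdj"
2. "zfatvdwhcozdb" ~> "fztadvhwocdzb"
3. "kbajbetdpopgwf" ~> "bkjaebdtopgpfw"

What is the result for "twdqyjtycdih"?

The pattern: swap each adjacent pair of characters (1↔2, 3↔4, ...).
Applying that to "twdqyjtycdih" gives "wtqdjyytdchi".

wtqdjyytdchi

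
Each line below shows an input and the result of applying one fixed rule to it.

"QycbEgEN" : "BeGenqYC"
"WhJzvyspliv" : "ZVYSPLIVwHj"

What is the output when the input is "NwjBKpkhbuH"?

In each case the input is transformed by: move the first 3 characters to the end (rotate left by 3), then flip the case of every letter.
Working it through for "NwjBKpkhbuH": intermediate "BKpkhbuHNwj", final "bkPKHBUhnWJ".

bkPKHBUhnWJ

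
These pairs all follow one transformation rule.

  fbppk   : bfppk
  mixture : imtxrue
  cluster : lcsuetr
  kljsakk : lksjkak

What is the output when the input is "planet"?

lpnate

Rule — swap each adjacent pair of characters (1↔2, 3↔4, ...).
Doing the same to "planet": "lpnate".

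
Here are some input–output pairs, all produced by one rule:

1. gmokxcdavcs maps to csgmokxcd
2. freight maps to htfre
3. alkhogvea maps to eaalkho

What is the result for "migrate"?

temig

Each output is the input with this applied: move the last 2 characters to the front (rotate right by 2), then delete the last 2 characters.
Doing the same to "migrate": "temig".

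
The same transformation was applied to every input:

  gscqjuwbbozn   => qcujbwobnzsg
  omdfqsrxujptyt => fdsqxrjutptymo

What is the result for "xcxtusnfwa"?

Each output is the input with this applied: move the first 2 characters to the end (rotate left by 2), then swap each adjacent pair of characters (1↔2, 3↔4, ...).
Starting from "xcxtusnfwa": after the first operation, "xtusnfwaxc"; after the second, "txsufnawcx".

txsufnawcx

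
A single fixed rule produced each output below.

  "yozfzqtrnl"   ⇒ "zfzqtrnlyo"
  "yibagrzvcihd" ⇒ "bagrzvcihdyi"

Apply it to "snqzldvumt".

qzldvumtsn

The pattern: move the first 2 characters to the end (rotate left by 2).
Doing the same to "snqzldvumt": "qzldvumtsn".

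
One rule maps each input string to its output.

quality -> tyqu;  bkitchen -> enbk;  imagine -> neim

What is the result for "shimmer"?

The pattern: move the first 2 characters to the end (rotate left by 2), then keep only the last 4 characters.
So "shimmer" becomes "ersh".

ersh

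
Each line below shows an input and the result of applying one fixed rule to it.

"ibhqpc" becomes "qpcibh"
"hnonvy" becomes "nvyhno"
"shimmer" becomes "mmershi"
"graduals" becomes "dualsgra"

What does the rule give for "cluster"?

Rule — move the first 3 characters to the end (rotate left by 3).
For "cluster" the result is "sterclu".

sterclu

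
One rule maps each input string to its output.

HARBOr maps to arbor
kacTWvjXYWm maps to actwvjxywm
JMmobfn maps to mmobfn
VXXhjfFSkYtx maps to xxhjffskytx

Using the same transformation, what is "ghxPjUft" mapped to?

hxpjuft

The pattern: delete the first character, then convert every letter to lowercase.
"ghxPjUft" → "hxPjUft" → "hxpjuft".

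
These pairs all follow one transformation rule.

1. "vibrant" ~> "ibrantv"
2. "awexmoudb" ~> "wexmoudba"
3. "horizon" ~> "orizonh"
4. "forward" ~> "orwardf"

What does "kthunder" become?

In each case the input is transformed by: move the first character to the end.
Doing the same to "kthunder": "thunderk".

thunderk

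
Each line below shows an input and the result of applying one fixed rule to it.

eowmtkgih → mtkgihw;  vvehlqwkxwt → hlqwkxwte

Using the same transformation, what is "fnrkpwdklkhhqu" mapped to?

Looking at the pairs, the operation is to delete the first 2 characters, then move the first character to the end.
Starting from "fnrkpwdklkhhqu": after the first operation, "rkpwdklkhhqu"; after the second, "kpwdklkhhqur".

kpwdklkhhqur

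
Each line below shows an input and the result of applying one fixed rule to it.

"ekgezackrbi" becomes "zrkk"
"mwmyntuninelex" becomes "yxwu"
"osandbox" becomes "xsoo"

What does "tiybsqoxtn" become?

yxtt

The transformation: sort the characters into reverse alphabetical order, then keep only the first 4 characters.
So "tiybsqoxtn" becomes "yxtt".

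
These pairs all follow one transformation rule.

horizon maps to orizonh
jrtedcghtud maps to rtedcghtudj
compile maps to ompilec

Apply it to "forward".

orwardf

The transformation: move the first character to the end.
"forward" → "orwardf".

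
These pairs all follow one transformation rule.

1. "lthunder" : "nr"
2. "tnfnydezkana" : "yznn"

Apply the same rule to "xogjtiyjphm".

The transformation: move the first 2 characters to the end (rotate left by 2), then keep one character in every 3, starting at position 3 (positions 3rd, 6th, 9th, ...).
Starting from "xogjtiyjphm": after the first operation, "gjtiyjphmxo"; after the second, "tjm".

tjm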